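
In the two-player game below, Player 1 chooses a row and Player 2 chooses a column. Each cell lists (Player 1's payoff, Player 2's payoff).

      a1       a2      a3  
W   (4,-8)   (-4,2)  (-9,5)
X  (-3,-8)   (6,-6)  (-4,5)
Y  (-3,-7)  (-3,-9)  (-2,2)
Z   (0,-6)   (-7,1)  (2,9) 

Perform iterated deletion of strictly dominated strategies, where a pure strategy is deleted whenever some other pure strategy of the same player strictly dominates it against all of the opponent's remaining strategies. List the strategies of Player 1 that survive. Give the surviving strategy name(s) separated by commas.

Column a1 is eliminated: a3 beats it against every remaining row (W: 5>-8, X: 5>-8, Y: 2>-7, Z: 9>-6).
Row W is eliminated: X beats it against every remaining column (a2: 6>-4, a3: -4>-9).
Column a2 is eliminated: a3 beats it against every remaining row (X: 5>-6, Y: 2>-9, Z: 9>1).
Player 1's strategy X is strictly dominated by Y (a3: -2>-4) and is removed.
For Player 1, Z strictly dominates Y on the remaining columns (a3: 2>-2); eliminate Y.
Among the remaining strategies, none is strictly dominated by another pure strategy of the same player, so the elimination stops.
Surviving strategies — Player 1: {Z}; Player 2: {a3}.

Z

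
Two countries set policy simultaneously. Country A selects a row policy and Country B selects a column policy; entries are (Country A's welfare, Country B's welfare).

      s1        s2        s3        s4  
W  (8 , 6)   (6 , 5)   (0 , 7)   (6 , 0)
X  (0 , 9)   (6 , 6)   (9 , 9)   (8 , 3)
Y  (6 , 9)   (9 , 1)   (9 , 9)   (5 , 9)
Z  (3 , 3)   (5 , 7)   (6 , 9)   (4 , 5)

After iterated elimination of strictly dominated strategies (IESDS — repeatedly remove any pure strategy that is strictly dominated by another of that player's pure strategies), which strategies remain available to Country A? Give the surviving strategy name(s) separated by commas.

For Country A, Y strictly dominates Z on the remaining columns (s1: 6>3, s2: 9>5, s3: 9>6, s4: 5>4); eliminate Z.
Country B's strategy s2 is strictly dominated by s1 (W: 6>5, X: 9>6, Y: 9>1) and is removed.
Among the remaining strategies, none is strictly dominated by another pure strategy of the same player, so the elimination stops.
Surviving strategies — Country A: {W, X, Y}; Country B: {s1, s3, s4}.

W, X, Y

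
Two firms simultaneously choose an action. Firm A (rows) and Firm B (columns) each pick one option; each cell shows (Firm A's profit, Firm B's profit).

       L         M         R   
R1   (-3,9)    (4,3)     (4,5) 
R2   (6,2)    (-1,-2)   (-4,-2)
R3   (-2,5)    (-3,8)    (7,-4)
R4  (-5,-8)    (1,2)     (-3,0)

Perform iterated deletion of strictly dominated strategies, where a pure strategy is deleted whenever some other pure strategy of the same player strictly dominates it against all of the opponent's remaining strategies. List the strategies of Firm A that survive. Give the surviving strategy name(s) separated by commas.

R2

Row R4 is eliminated: R1 beats it against every remaining column (L: -3>-5, M: 4>1, R: 4>-3).
For Firm B, L strictly dominates R on the remaining rows (R1: 9>5, R2: 2>-2, R3: 5>-4); eliminate R.
Row R3 is eliminated: R2 beats it against every remaining column (L: 6>-2, M: -1>-3).
Firm B's strategy M is strictly dominated by L (R1: 9>3, R2: 2>-2) and is removed.
Firm A's strategy R1 is strictly dominated by R2 (L: 6>-3) and is removed.
Among the remaining strategies, none is strictly dominated by another pure strategy of the same player, so the elimination stops.
Surviving strategies — Firm A: {R2}; Firm B: {L}.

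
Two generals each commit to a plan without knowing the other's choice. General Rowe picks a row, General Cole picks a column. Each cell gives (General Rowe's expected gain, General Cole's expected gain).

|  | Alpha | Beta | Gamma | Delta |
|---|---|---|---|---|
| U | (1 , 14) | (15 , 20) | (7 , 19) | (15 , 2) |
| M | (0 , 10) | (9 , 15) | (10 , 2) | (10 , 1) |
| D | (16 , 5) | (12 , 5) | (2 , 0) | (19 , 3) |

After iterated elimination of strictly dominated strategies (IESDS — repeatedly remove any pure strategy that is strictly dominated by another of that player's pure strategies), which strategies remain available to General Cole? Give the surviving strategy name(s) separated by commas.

For General Cole, Beta strictly dominates Gamma on the remaining rows (U: 20>19, M: 15>2, D: 5>0); eliminate Gamma.
For General Rowe, U strictly dominates M on the remaining columns (Alpha: 1>0, Beta: 15>9, Delta: 15>10); eliminate M.
General Cole's strategy Delta is strictly dominated by Alpha (U: 14>2, D: 5>3) and is removed.
Among the remaining strategies, none is strictly dominated by another pure strategy of the same player, so the elimination stops.
Surviving strategies — General Rowe: {U, D}; General Cole: {Alpha, Beta}.

Alpha, Beta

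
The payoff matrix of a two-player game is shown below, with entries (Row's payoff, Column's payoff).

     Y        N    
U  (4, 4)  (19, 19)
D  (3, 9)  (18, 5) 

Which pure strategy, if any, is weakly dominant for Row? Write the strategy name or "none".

U vs D: Y: 4>3, N: 19>18.
U is at least as good as every other strategy against every opponent action, so it is weakly dominant.

U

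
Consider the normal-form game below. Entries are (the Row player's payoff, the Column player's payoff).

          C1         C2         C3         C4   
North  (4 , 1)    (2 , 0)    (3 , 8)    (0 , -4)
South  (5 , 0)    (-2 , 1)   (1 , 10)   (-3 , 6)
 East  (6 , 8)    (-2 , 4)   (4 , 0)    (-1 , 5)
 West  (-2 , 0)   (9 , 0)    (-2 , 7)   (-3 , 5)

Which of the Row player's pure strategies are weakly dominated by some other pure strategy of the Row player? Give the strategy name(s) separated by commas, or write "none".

North is not dominated — it holds its own against South at C2 (2>-2); East at C2 (2>-2); West at C1 (4>-2).
East weakly dominates South — C1: 6>5, C2: -2=-2, C3: 4>1, C4: -1>-3.
East is not dominated — it holds its own against North at C1 (6>4); South at C1 (6>5); West at C1 (6>-2).
Nothing dominates West: North at C2 (9>2); South at C2 (9>-2); East at C2 (9>-2).

South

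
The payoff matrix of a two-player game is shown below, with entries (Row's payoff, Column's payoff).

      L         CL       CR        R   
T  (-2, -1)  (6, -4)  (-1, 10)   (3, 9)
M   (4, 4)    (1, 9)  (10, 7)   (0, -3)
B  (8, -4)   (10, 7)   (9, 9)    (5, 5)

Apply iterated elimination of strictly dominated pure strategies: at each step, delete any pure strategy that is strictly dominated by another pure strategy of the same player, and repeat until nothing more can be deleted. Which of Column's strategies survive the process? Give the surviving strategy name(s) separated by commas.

CL, CR

Row T is eliminated: B beats it against every remaining column (L: 8>-2, CL: 10>6, CR: 9>-1, R: 5>3).
Column's strategy L is strictly dominated by CL (M: 9>4, B: 7>-4) and is removed.
Column's strategy R is strictly dominated by CL (M: 9>-3, B: 7>5) and is removed.
Among the remaining strategies, none is strictly dominated by another pure strategy of the same player, so the elimination stops.
Surviving strategies — Row: {M, B}; Column: {CL, CR}.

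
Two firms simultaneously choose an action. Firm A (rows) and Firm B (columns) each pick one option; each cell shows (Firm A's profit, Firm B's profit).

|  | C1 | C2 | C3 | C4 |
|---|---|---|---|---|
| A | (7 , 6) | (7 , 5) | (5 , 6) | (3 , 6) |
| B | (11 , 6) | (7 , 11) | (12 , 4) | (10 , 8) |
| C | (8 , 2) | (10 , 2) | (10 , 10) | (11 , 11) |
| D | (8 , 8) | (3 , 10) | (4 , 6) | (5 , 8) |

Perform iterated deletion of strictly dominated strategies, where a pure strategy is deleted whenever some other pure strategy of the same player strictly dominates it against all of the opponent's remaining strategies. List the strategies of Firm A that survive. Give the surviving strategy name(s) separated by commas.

Firm A's strategy A is strictly dominated by C (C1: 8>7, C2: 10>7, C3: 10>5, C4: 11>3) and is removed.
Firm A's strategy D is strictly dominated by B (C1: 11>8, C2: 7>3, C3: 12>4, C4: 10>5) and is removed.
Column C1 is eliminated: C4 beats it against every remaining row (B: 8>6, C: 11>2).
Firm B's strategy C3 is strictly dominated by C4 (B: 8>4, C: 11>10) and is removed.
Firm A's strategy B is strictly dominated by C (C2: 10>7, C4: 11>10) and is removed.
For Firm B, C4 strictly dominates C2 on the remaining rows (C: 11>2); eliminate C2.
Among the remaining strategies, none is strictly dominated by another pure strategy of the same player, so the elimination stops.
Surviving strategies — Firm A: {C}; Firm B: {C4}.

C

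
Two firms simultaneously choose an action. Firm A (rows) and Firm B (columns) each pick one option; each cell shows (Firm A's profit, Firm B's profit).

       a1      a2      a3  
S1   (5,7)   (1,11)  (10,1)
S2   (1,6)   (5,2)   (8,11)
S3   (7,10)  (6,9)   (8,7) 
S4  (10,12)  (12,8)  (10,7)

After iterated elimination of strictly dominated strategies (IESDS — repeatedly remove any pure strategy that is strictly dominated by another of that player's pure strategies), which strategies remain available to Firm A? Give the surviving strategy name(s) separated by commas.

S4

Firm A's strategy S2 is strictly dominated by S4 (a1: 10>1, a2: 12>5, a3: 10>8) and is removed.
Row S3 is eliminated: S4 beats it against every remaining column (a1: 10>7, a2: 12>6, a3: 10>8).
Column a3 is eliminated: a1 beats it against every remaining row (S1: 7>1, S4: 12>7).
Row S1 is eliminated: S4 beats it against every remaining column (a1: 10>5, a2: 12>1).
Column a2 is eliminated: a1 beats it against every remaining row (S4: 12>8).
Among the remaining strategies, none is strictly dominated by another pure strategy of the same player, so the elimination stops.
Surviving strategies — Firm A: {S4}; Firm B: {a1}.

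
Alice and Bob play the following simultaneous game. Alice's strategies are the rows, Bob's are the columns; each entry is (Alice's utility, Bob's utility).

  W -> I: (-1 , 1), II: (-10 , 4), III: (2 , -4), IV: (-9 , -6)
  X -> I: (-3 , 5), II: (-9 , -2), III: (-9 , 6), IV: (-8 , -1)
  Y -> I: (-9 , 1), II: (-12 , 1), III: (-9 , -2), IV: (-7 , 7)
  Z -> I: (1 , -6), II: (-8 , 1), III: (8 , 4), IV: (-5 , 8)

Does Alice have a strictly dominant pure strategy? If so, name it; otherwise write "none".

Z

Z vs W: I: 1>-1, II: -8>-10, III: 8>2, IV: -5>-9.
Z vs X: I: 1>-3, II: -8>-9, III: 8>-9, IV: -5>-8.
Z vs Y: I: 1>-9, II: -8>-12, III: 8>-9, IV: -5>-7.
Z strictly beats every other strategy against every opponent action, so it is strictly dominant.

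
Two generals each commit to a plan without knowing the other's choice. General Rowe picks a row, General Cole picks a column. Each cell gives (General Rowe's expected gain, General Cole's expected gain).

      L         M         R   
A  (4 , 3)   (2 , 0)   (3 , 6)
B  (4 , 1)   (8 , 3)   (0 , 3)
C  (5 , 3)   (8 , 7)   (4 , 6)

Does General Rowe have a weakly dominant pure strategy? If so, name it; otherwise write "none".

C vs A: L: 5>4, M: 8>2, R: 4>3.
C vs B: L: 5>4, M: 8=8, R: 4>0.
C is at least as good as every other strategy against every opponent action, so it is weakly dominant.

C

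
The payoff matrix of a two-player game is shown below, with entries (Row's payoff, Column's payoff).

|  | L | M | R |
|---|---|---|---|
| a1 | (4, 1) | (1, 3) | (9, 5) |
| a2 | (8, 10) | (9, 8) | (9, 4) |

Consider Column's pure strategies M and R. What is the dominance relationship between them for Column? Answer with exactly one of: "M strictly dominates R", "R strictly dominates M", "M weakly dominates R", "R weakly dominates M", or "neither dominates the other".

M's payoffs vs R's, by Row's action — a1: 3<5, a2: 8>4.
M does better at a2 but worse at a1; neither strategy dominates the other.

neither dominates the other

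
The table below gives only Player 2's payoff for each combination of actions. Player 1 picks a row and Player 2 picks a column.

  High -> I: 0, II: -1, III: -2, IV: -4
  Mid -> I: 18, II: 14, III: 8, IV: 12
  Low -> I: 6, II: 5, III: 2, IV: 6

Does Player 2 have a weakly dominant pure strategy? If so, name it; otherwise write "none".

I vs II: High: 0>-1, Mid: 18>14, Low: 6>5.
I vs III: High: 0>-2, Mid: 18>8, Low: 6>2.
I vs IV: High: 0>-4, Mid: 18>12, Low: 6=6.
I is at least as good as every other strategy against every opponent action, so it is weakly dominant.

I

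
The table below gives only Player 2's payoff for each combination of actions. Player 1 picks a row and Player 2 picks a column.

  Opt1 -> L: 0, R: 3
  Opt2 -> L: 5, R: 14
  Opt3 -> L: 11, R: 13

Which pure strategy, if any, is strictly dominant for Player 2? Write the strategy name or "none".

R vs L: Opt1: 3>0, Opt2: 14>5, Opt3: 13>11.
R strictly beats every other strategy against every opponent action, so it is strictly dominant.

R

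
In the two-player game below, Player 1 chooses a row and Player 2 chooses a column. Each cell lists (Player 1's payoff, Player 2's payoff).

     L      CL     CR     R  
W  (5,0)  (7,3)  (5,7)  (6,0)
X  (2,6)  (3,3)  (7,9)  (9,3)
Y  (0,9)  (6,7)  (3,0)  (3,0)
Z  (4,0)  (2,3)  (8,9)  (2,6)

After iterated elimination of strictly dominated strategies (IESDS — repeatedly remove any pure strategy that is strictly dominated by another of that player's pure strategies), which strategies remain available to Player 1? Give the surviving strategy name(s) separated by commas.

Z

Player 1's strategy Y is strictly dominated by W (L: 5>0, CL: 7>6, CR: 5>3, R: 6>3) and is removed.
For Player 2, CR strictly dominates L on the remaining rows (W: 7>0, X: 9>6, Z: 9>0); eliminate L.
Column CL is eliminated: CR beats it against every remaining row (W: 7>3, X: 9>3, Z: 9>3).
Row W is eliminated: X beats it against every remaining column (CR: 7>5, R: 9>6).
For Player 2, CR strictly dominates R on the remaining rows (X: 9>3, Z: 9>6); eliminate R.
For Player 1, Z strictly dominates X on the remaining columns (CR: 8>7); eliminate X.
Among the remaining strategies, none is strictly dominated by another pure strategy of the same player, so the elimination stops.
Surviving strategies — Player 1: {Z}; Player 2: {CR}.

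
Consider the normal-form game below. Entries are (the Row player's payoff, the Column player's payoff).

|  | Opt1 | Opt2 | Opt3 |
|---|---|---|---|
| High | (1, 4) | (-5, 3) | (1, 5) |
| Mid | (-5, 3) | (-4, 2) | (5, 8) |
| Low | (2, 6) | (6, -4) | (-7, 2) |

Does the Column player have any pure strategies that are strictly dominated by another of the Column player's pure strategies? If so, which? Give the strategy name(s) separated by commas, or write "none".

Opt2

Opt1 is not dominated — it holds its own against Opt2 at High (4>3); Opt3 at Low (6>2).
Opt2: dominated, since Opt1 does at least as well everywhere (High: 4>3, Mid: 3>2, Low: 6>-4).
Opt3: no other strategy beats it everywhere (Opt1 at High (5>4); Opt2 at High (5>3)).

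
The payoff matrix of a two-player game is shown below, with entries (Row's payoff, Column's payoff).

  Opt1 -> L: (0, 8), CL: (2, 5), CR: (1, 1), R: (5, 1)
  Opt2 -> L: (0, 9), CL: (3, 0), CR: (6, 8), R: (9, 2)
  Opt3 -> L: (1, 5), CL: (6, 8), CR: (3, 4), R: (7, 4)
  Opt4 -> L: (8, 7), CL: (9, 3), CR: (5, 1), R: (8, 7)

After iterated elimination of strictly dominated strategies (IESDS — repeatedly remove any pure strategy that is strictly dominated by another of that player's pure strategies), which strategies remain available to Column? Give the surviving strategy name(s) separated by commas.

L, R

Row's strategy Opt1 is strictly dominated by Opt3 (L: 1>0, CL: 6>2, CR: 3>1, R: 7>5) and is removed.
For Row, Opt4 strictly dominates Opt3 on the remaining columns (L: 8>1, CL: 9>6, CR: 5>3, R: 8>7); eliminate Opt3.
Column CL is eliminated: L beats it against every remaining row (Opt2: 9>0, Opt4: 7>3).
For Column, L strictly dominates CR on the remaining rows (Opt2: 9>8, Opt4: 7>1); eliminate CR.
Among the remaining strategies, none is strictly dominated by another pure strategy of the same player, so the elimination stops.
Surviving strategies — Row: {Opt2, Opt4}; Column: {L, R}.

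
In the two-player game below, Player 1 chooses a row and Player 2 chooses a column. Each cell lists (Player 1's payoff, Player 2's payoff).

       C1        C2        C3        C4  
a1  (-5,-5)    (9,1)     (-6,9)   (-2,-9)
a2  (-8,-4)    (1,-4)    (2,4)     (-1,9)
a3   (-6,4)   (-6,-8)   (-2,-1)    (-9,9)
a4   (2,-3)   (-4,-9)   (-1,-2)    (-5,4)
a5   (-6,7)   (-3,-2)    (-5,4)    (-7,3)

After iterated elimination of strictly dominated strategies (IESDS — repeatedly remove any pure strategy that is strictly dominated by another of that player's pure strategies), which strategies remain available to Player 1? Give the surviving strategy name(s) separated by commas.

a2

Player 1's strategy a3 is strictly dominated by a4 (C1: 2>-6, C2: -4>-6, C3: -1>-2, C4: -5>-9) and is removed.
For Player 2, C3 strictly dominates C2 on the remaining rows (a1: 9>1, a2: 4>-4, a4: -2>-9, a5: 4>-2); eliminate C2.
For Player 1, a4 strictly dominates a5 on the remaining columns (C1: 2>-6, C3: -1>-5, C4: -5>-7); eliminate a5.
For Player 2, C3 strictly dominates C1 on the remaining rows (a1: 9>-5, a2: 4>-4, a4: -2>-3); eliminate C1.
For Player 1, a2 strictly dominates a1 on the remaining columns (C3: 2>-6, C4: -1>-2); eliminate a1.
Row a4 is eliminated: a2 beats it against every remaining column (C3: 2>-1, C4: -1>-5).
Player 2's strategy C3 is strictly dominated by C4 (a2: 9>4) and is removed.
Among the remaining strategies, none is strictly dominated by another pure strategy of the same player, so the elimination stops.
Surviving strategies — Player 1: {a2}; Player 2: {C4}.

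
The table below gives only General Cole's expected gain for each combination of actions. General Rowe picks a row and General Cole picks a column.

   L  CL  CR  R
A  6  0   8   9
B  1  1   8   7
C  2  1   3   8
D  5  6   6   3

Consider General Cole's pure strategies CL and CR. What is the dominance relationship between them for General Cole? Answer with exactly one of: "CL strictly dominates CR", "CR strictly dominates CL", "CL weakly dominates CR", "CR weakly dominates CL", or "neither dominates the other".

CR weakly dominates CL

CL's payoffs vs CR's, by General Rowe's action — A: 0<8, B: 1<8, C: 1<3, D: 6=6.
CR is at least as good everywhere and strictly better somewhere (tied at D), so CR weakly dominates CL.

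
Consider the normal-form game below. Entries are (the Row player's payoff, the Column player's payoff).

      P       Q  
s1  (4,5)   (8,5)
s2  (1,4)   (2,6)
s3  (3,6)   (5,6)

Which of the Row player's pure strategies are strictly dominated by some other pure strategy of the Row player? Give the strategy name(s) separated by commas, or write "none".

s2, s3

s1: no other strategy beats it everywhere (s2 at P (4>1); s3 at P (4>3)).
s1 strictly dominates s2 — P: 4>1, Q: 8>2.
s3: dominated, since s1 does at least as well everywhere (P: 4>3, Q: 8>5).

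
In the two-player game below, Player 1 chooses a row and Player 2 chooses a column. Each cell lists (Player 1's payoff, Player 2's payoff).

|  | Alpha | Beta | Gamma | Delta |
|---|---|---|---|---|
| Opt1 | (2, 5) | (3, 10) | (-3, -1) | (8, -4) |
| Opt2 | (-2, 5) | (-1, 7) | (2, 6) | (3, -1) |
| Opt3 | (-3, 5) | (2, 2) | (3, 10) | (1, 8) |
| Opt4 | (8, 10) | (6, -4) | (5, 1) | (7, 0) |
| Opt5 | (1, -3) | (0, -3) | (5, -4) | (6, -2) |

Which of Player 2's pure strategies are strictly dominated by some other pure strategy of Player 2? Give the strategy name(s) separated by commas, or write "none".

Alpha is not dominated — it holds its own against Beta at Opt3 (5>2); Gamma at Opt1 (5>-1); Delta at Opt1 (5>-4).
Nothing dominates Beta: Alpha at Opt1 (10>5); Gamma at Opt1 (10>-1); Delta at Opt1 (10>-4).
Gamma is not dominated — it holds its own against Alpha at Opt2 (6>5); Beta at Opt3 (10>2); Delta at Opt1 (-1>-4).
Delta is not dominated — it holds its own against Alpha at Opt3 (8>5); Beta at Opt3 (8>2); Gamma at Opt5 (-2>-4).

none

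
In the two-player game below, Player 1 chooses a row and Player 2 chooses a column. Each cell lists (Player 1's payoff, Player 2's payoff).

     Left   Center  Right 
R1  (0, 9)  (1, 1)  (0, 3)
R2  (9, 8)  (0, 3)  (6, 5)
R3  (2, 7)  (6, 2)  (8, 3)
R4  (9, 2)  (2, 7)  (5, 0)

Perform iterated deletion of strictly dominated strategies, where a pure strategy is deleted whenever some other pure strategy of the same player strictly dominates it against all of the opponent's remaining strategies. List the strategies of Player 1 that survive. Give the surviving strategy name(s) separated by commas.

R2, R3, R4

Player 1's strategy R1 is strictly dominated by R3 (Left: 2>0, Center: 6>1, Right: 8>0) and is removed.
Player 2's strategy Right is strictly dominated by Left (R2: 8>5, R3: 7>3, R4: 2>0) and is removed.
Among the remaining strategies, none is strictly dominated by another pure strategy of the same player, so the elimination stops.
Surviving strategies — Player 1: {R2, R3, R4}; Player 2: {Left, Center}.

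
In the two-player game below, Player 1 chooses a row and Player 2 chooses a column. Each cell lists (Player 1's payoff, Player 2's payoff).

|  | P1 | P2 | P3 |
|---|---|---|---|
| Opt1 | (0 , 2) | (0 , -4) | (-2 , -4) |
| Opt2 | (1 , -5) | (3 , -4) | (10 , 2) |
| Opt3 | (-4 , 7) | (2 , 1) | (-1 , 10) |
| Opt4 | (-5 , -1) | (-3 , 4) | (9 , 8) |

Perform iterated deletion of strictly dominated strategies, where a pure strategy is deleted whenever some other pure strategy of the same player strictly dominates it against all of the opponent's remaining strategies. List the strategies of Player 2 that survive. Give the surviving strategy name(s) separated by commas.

Player 1's strategy Opt1 is strictly dominated by Opt2 (P1: 1>0, P2: 3>0, P3: 10>-2) and is removed.
Row Opt3 is eliminated: Opt2 beats it against every remaining column (P1: 1>-4, P2: 3>2, P3: 10>-1).
Player 1's strategy Opt4 is strictly dominated by Opt2 (P1: 1>-5, P2: 3>-3, P3: 10>9) and is removed.
Player 2's strategy P1 is strictly dominated by P2 (Opt2: -4>-5) and is removed.
For Player 2, P3 strictly dominates P2 on the remaining rows (Opt2: 2>-4); eliminate P2.
Among the remaining strategies, none is strictly dominated by another pure strategy of the same player, so the elimination stops.
Surviving strategies — Player 1: {Opt2}; Player 2: {P3}.

P3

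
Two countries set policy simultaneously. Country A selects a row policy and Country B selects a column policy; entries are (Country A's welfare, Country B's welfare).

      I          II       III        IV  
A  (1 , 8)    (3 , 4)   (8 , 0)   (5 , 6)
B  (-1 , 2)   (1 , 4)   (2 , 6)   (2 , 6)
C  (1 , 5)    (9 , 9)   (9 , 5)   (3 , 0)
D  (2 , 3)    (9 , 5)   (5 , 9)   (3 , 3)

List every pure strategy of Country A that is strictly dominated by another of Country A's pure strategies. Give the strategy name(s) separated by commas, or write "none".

B

Nothing dominates A: B at I (1>-1); C at I (1=1); D at III (8>5).
A strictly dominates B — I: 1>-1, II: 3>1, III: 8>2, IV: 5>2.
C: no other strategy beats it everywhere (A at I (1=1); B at I (1>-1); D at II (9=9)).
D: no other strategy beats it everywhere (A at I (2>1); B at I (2>-1); C at I (2>1)).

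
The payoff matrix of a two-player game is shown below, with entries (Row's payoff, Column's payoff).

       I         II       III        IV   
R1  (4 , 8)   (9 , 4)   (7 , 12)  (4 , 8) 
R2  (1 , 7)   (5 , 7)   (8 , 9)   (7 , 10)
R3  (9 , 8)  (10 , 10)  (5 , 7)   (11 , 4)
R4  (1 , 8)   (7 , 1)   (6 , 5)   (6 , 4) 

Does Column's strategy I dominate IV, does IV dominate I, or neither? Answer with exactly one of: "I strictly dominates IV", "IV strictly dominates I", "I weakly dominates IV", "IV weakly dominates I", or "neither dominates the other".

neither dominates the other

Compare I to IV across each choice by Row: R1: 8=8, R2: 7<10, R3: 8>4, R4: 8>4.
I does better at R3, R4 but worse at R2; neither strategy dominates the other.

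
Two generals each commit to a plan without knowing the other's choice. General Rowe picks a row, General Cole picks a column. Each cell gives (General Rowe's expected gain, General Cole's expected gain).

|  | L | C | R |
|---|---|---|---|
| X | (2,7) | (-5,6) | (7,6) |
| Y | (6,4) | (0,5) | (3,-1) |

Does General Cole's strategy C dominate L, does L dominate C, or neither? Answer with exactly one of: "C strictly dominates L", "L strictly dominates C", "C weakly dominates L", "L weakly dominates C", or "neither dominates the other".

neither dominates the other

Compare C to L across each opponent action: X: 6<7, Y: 5>4.
C does better at Y but worse at X; neither strategy dominates the other.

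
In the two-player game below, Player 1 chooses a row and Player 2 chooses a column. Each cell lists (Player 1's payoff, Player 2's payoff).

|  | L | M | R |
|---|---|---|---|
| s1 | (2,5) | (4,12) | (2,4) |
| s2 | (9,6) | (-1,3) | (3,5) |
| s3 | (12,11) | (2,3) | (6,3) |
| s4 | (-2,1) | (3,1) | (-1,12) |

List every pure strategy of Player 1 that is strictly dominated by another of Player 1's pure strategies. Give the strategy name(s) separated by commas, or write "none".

s2, s4

s1 is not dominated — it holds its own against s2 at M (4>-1); s3 at M (4>2); s4 at L (2>-2).
s2: dominated, since s3 does at least as well everywhere (L: 12>9, M: 2>-1, R: 6>3).
s3: no other strategy beats it everywhere (s1 at L (12>2); s2 at L (12>9); s4 at L (12>-2)).
s4: dominated, since s1 does at least as well everywhere (L: 2>-2, M: 4>3, R: 2>-1).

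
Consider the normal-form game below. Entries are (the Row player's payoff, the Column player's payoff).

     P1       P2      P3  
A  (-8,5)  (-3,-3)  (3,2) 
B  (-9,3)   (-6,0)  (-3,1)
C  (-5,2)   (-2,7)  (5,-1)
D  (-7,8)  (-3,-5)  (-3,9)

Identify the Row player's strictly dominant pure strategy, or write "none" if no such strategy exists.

C

C vs A: P1: -5>-8, P2: -2>-3, P3: 5>3.
C vs B: P1: -5>-9, P2: -2>-6, P3: 5>-3.
C vs D: P1: -5>-7, P2: -2>-3, P3: 5>-3.
C strictly beats every other strategy against every opponent action, so it is strictly dominant.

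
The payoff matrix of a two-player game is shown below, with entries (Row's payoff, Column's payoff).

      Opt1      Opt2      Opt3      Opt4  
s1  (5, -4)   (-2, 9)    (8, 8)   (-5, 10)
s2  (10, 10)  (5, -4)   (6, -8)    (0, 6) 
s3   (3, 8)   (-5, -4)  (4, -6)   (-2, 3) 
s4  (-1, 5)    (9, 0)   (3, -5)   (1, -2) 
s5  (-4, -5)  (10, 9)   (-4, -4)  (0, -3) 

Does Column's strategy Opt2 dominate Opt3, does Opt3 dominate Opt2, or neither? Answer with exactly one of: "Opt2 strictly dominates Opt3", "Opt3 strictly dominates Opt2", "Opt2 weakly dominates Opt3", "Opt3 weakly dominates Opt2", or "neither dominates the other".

Opt2 strictly dominates Opt3

Compare Opt2 to Opt3 across each opponent action: s1: 9>8, s2: -4>-8, s3: -4>-6, s4: 0>-5, s5: 9>-4.
Every comparison favours Opt2, so Opt2 strictly dominates Opt3.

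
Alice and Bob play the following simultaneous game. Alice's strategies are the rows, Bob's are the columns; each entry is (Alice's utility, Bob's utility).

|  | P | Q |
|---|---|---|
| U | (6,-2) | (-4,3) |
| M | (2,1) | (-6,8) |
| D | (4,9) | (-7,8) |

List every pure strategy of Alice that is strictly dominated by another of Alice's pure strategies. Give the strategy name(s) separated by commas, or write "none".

U is not dominated — it holds its own against M at P (6>2); D at P (6>4).
M: dominated, since U does at least as well everywhere (P: 6>2, Q: -4>-6).
D is strictly dominated by U (P: 6>4, Q: -4>-7).

M, D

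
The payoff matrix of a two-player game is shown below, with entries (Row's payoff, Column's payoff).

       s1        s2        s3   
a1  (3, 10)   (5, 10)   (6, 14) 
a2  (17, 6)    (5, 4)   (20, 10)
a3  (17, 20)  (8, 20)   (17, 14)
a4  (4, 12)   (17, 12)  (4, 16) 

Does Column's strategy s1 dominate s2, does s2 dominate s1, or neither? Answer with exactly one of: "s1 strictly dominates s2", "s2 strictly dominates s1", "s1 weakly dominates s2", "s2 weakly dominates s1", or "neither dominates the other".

Compare s1 to s2 across each opponent action: a1: 10=10, a2: 6>4, a3: 20=20, a4: 12=12.
s1 is at least as good everywhere and strictly better somewhere (tied only at a1, a3, a4), so s1 weakly but not strictly dominates s2.

s1 weakly dominates s2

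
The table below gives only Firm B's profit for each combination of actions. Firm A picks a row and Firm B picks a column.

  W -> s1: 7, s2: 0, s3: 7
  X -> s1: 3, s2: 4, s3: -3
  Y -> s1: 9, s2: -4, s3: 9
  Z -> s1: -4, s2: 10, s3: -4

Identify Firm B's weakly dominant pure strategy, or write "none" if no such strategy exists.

none

s1 fails to dominate s2 at X (3<4).
s2 fails to dominate s1 at W (0<7).
s3 fails to dominate s1 at X (-3<3).
No single strategy dominates all the others.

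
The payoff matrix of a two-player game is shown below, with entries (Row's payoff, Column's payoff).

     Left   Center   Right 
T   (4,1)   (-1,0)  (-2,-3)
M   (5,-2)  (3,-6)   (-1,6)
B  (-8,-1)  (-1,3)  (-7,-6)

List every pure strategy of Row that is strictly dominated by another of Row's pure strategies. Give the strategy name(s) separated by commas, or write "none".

T is strictly dominated by M (Left: 5>4, Center: 3>-1, Right: -1>-2).
Nothing dominates M: T at Left (5>4); B at Left (5>-8).
B: dominated, since M does at least as well everywhere (Left: 5>-8, Center: 3>-1, Right: -1>-7).

T, B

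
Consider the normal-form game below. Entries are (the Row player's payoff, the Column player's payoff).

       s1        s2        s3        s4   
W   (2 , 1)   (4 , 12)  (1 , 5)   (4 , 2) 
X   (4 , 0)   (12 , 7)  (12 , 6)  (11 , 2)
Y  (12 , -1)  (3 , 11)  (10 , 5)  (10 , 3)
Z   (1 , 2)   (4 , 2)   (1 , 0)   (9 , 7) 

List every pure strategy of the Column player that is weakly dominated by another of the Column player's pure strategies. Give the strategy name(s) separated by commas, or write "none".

s1: dominated, since s2 does at least as well everywhere (W: 12>1, X: 7>0, Y: 11>-1, Z: 2=2).
s2 is not dominated — it holds its own against s1 at W (12>1); s3 at W (12>5); s4 at W (12>2).
s3: dominated, since s2 does at least as well everywhere (W: 12>5, X: 7>6, Y: 11>5, Z: 2>0).
Nothing dominates s4: s1 at W (2>1); s2 at Z (7>2); s3 at Z (7>0).

s1, s3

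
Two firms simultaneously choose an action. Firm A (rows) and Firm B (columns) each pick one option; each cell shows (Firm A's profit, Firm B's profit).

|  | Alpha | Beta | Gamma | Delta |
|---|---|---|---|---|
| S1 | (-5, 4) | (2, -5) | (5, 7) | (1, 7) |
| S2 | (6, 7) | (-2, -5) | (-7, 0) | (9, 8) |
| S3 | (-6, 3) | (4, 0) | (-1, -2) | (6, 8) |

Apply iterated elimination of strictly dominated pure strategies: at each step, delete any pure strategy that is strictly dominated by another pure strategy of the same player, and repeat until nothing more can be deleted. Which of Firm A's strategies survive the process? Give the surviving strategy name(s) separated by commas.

Firm B's strategy Alpha is strictly dominated by Delta (S1: 7>4, S2: 8>7, S3: 8>3) and is removed.
Column Beta is eliminated: Delta beats it against every remaining row (S1: 7>-5, S2: 8>-5, S3: 8>0).
Among the remaining strategies, none is strictly dominated by another pure strategy of the same player, so the elimination stops.
Surviving strategies — Firm A: {S1, S2, S3}; Firm B: {Gamma, Delta}.

S1, S2, S3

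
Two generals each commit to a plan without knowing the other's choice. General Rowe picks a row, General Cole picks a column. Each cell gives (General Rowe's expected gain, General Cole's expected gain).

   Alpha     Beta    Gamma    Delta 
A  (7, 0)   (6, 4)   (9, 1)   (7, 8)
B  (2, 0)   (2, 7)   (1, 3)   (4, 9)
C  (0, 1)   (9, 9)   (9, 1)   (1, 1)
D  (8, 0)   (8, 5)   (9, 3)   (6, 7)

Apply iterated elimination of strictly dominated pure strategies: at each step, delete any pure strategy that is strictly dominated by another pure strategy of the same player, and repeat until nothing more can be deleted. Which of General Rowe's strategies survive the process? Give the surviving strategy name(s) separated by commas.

Row B is eliminated: A beats it against every remaining column (Alpha: 7>2, Beta: 6>2, Gamma: 9>1, Delta: 7>4).
General Cole's strategy Alpha is strictly dominated by Beta (A: 4>0, C: 9>1, D: 5>0) and is removed.
For General Cole, Beta strictly dominates Gamma on the remaining rows (A: 4>1, C: 9>1, D: 5>3); eliminate Gamma.
Among the remaining strategies, none is strictly dominated by another pure strategy of the same player, so the elimination stops.
Surviving strategies — General Rowe: {A, C, D}; General Cole: {Beta, Delta}.

A, C, D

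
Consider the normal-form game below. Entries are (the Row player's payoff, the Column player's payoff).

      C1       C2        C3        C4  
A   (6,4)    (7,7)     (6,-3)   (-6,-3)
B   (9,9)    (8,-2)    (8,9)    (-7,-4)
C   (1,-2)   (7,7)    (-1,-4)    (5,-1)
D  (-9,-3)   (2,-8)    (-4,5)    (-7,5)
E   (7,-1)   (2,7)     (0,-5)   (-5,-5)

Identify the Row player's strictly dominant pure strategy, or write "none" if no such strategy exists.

none

A fails to dominate B at C1 (6<9).
B fails to dominate A at C4 (-7<-6).
C fails to dominate A at C1 (1<6).
D fails to dominate A at C1 (-9<6).
E fails to dominate A at C2 (2<7).
No single strategy dominates all the others.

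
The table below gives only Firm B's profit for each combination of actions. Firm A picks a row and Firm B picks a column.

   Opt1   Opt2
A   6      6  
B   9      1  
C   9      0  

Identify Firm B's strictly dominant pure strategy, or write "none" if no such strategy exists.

none

Opt1 fails to dominate Opt2 at A (6=6).
Opt2 fails to dominate Opt1 at A (6=6).
No single strategy dominates all the others.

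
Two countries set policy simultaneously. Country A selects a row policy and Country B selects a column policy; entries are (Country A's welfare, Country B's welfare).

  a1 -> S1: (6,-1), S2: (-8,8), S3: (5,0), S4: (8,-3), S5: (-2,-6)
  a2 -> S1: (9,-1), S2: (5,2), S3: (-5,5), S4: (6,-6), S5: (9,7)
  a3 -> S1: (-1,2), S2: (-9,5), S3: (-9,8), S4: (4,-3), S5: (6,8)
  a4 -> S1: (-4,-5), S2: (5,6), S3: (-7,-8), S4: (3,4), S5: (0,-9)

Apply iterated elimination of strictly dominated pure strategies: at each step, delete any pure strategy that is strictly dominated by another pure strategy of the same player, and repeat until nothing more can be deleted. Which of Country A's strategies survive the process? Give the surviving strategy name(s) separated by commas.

a1, a2, a4

For Country A, a2 strictly dominates a3 on the remaining columns (S1: 9>-1, S2: 5>-9, S3: -5>-9, S4: 6>4, S5: 9>6); eliminate a3.
For Country B, S2 strictly dominates S1 on the remaining rows (a1: 8>-1, a2: 2>-1, a4: 6>-5); eliminate S1.
Country B's strategy S4 is strictly dominated by S2 (a1: 8>-3, a2: 2>-6, a4: 6>4) and is removed.
Among the remaining strategies, none is strictly dominated by another pure strategy of the same player, so the elimination stops.
Surviving strategies — Country A: {a1, a2, a4}; Country B: {S2, S3, S5}.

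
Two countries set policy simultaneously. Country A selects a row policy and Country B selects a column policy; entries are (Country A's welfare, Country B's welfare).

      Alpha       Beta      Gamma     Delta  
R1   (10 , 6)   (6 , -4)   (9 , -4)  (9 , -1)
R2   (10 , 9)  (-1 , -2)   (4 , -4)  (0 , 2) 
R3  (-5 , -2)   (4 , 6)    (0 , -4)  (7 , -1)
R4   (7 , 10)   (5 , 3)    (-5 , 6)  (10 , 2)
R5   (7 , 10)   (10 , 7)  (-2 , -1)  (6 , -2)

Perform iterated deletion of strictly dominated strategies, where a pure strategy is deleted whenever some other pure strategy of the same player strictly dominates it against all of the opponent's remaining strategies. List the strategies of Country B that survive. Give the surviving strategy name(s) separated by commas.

For Country A, R1 strictly dominates R3 on the remaining columns (Alpha: 10>-5, Beta: 6>4, Gamma: 9>0, Delta: 9>7); eliminate R3.
For Country B, Alpha strictly dominates Beta on the remaining rows (R1: 6>-4, R2: 9>-2, R4: 10>3, R5: 10>7); eliminate Beta.
Row R5 is eliminated: R1 beats it against every remaining column (Alpha: 10>7, Gamma: 9>-2, Delta: 9>6).
Country B's strategy Gamma is strictly dominated by Alpha (R1: 6>-4, R2: 9>-4, R4: 10>6) and is removed.
For Country B, Alpha strictly dominates Delta on the remaining rows (R1: 6>-1, R2: 9>2, R4: 10>2); eliminate Delta.
For Country A, R1 strictly dominates R4 on the remaining columns (Alpha: 10>7); eliminate R4.
Among the remaining strategies, none is strictly dominated by another pure strategy of the same player, so the elimination stops.
Surviving strategies — Country A: {R1, R2}; Country B: {Alpha}.

Alpha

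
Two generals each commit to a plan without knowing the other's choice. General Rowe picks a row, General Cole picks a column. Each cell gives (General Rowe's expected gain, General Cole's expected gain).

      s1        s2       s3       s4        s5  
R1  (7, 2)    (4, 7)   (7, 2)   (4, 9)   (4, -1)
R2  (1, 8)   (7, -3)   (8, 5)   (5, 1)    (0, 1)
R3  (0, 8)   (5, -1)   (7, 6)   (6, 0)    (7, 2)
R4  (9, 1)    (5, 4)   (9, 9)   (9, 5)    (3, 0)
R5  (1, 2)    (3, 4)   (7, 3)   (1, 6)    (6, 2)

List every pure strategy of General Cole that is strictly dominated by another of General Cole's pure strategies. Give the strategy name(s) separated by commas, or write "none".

s2, s5

s1 is not dominated — it holds its own against s2 at R2 (8>-3); s3 at R1 (2=2); s4 at R2 (8>1); s5 at R1 (2>-1).
s2 is strictly dominated by s4 (R1: 9>7, R2: 1>-3, R3: 0>-1, R4: 5>4, R5: 6>4).
Nothing dominates s3: s1 at R1 (2=2); s2 at R2 (5>-3); s4 at R2 (5>1); s5 at R1 (2>-1).
s4 is not dominated — it holds its own against s1 at R1 (9>2); s2 at R1 (9>7); s3 at R1 (9>2); s5 at R1 (9>-1).
s5: dominated, since s3 does at least as well everywhere (R1: 2>-1, R2: 5>1, R3: 6>2, R4: 9>0, R5: 3>2).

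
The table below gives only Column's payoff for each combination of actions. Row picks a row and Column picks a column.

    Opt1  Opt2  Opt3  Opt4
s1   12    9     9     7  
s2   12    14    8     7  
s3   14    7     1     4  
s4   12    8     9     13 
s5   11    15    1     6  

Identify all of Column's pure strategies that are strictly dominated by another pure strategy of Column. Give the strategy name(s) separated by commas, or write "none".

Nothing dominates Opt1: Opt2 at s1 (12>9); Opt3 at s1 (12>9); Opt4 at s1 (12>7).
Opt2 is not dominated — it holds its own against Opt1 at s2 (14>12); Opt3 at s1 (9=9); Opt4 at s1 (9>7).
Opt3 is strictly dominated by Opt1 (s1: 12>9, s2: 12>8, s3: 14>1, s4: 12>9, s5: 11>1).
Nothing dominates Opt4: Opt1 at s4 (13>12); Opt2 at s4 (13>8); Opt3 at s3 (4>1).

Opt3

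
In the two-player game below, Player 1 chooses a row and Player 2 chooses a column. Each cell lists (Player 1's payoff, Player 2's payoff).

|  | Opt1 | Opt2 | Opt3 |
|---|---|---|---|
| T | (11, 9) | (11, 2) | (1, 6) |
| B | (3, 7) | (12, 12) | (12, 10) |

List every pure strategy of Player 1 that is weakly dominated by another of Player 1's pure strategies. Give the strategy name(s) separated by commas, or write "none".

none

T is not dominated — it holds its own against B at Opt1 (11>3).
B is not dominated — it holds its own against T at Opt2 (12>11).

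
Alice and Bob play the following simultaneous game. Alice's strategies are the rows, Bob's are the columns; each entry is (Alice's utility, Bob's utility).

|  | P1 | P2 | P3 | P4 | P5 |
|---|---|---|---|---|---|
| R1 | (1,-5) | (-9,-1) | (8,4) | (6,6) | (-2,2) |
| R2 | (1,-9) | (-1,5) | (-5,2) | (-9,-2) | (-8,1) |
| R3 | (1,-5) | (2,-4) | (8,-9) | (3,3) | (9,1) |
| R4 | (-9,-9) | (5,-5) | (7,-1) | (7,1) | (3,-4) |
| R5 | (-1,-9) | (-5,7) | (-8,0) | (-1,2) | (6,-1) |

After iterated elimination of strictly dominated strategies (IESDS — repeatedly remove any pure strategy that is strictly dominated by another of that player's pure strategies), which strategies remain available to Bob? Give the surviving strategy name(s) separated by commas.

P4

Row R5 is eliminated: R3 beats it against every remaining column (P1: 1>-1, P2: 2>-5, P3: 8>-8, P4: 3>-1, P5: 9>6).
Column P1 is eliminated: P2 beats it against every remaining row (R1: -1>-5, R2: 5>-9, R3: -4>-5, R4: -5>-9).
Alice's strategy R2 is strictly dominated by R3 (P2: 2>-1, P3: 8>-5, P4: 3>-9, P5: 9>-8) and is removed.
For Bob, P4 strictly dominates P2 on the remaining rows (R1: 6>-1, R3: 3>-4, R4: 1>-5); eliminate P2.
Column P3 is eliminated: P4 beats it against every remaining row (R1: 6>4, R3: 3>-9, R4: 1>-1).
Alice's strategy R1 is strictly dominated by R4 (P4: 7>6, P5: 3>-2) and is removed.
Column P5 is eliminated: P4 beats it against every remaining row (R3: 3>1, R4: 1>-4).
Row R3 is eliminated: R4 beats it against every remaining column (P4: 7>3).
Among the remaining strategies, none is strictly dominated by another pure strategy of the same player, so the elimination stops.
Surviving strategies — Alice: {R4}; Bob: {P4}.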